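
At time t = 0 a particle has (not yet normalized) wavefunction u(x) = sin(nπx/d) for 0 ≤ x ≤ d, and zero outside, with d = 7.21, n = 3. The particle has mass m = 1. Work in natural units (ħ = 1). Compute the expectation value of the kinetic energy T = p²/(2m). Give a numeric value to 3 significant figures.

0.854

T = −(ħ²/2m) d²/dx², so ⟨T⟩ = −(ħ²/2m) ∫ u*·u'' dx / ∫|u|² dx; with m = 1.
d/dx sin(nπx/d) = (nπ/d)·cos(nπx/d) and d²/dx² sin(nπx/d) = −(nπ/d)²·sin(nπx/d); on 0 ≤ x ≤ d, ∫sin²(nπx/d) dx = d/2 and ∫sin(nπx/d)·cos(nπx/d) dx = 0.
State is unnormalized: ∫|u|² dx = 3.6050, and ∫u*·(−ħ²/2m · u'') dx = 3.0800, so ⟨T⟩ = 3.0800 / 3.6050.
⟨T⟩ = 0.85436.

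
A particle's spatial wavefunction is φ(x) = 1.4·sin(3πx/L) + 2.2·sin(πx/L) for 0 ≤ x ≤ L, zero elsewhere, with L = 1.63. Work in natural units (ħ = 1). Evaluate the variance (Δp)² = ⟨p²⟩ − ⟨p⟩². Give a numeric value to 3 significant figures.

12.3

Compute ⟨p⟩ and ⟨p²⟩ separately; (Δp)² = ⟨p²⟩ − ⟨p⟩².
d²/dx² sin(jπx/L) = −(jπ/L)²·sin(jπx/L); on 0 ≤ x ≤ L, ∫sin²(jπx/L) dx = L/2 and ∫sin(jπx/L)·sin(lπx/L) dx = 0 for j ≠ l, so only diagonal terms survive in ∫|φ|² and ∫φ·φ″; ∫φ·φ′ dx = [φ²/2] between the walls = 0.
Normalization: ∫|φ|² dx = 5.5420.
⟨p⟩ = 0.0000 and ⟨p²⟩ = 12.280.
(Δp)² = 12.280 − (0.0000)² = 12.280.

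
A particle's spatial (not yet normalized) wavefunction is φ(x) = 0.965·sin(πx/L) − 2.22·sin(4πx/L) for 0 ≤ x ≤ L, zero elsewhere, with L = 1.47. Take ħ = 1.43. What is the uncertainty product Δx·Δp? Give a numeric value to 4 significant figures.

4.464

Δx = √(⟨x²⟩−⟨x⟩²), Δp = √(⟨p²⟩−⟨p⟩²).
On 0 ≤ x ≤ L (j ≠ l): ∫sin²(jπx/L) dx = L/2, ∫sin(jπx/L)·sin(lπx/L) dx = 0; diagonal moments ∫x·sin²(jπx/L) dx = L²/4, ∫x²·sin²(jπx/L) dx = L³·(1/6 − 1/(4j²π²)); cross terms ∫x·sin(jπx/L)·sin(lπx/L) dx = 0 for j + l even and −4jlL²/(π²(j² − l²)²) for j + l odd, ∫x²·sin(jπx/L)·sin(lπx/L) dx = (−1)^(j+l)·4jlL³/(π²(j² − l²)²); higher powers the same way via product-to-sum and parts. d²/dx² sin(jπx/L) = −(jπ/L)²·sin(jπx/L); on 0 ≤ x ≤ L, ∫sin²(jπx/L) dx = L/2 and ∫sin(jπx/L)·sin(lπx/L) dx = 0 for j ≠ l, so only diagonal terms survive in ∫|φ|² and ∫φ·φ″; ∫φ·φ′ dx = [φ²/2] between the walls = 0.
Normalization: ∫|φ|² dx = 4.3068.
⟨x⟩ = 0.75049, ⟨x²⟩ = 0.71992 ⇒ Δx = 0.39583.
⟨p⟩ = 0.0000, ⟨p²⟩ = 127.17 ⇒ Δp = 11.277.
Δx·Δp = 4.4638.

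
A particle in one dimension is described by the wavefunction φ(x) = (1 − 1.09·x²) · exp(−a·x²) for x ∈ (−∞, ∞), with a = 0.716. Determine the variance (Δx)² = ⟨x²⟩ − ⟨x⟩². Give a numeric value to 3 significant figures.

Compute ⟨x⟩ and ⟨x²⟩ separately, then (Δx)² = ⟨x²⟩ − ⟨x⟩².
Expand each integrand as polynomial × e^(−2ax²) and use ∫x^(2j)·e^(−2ax²) dx = (2j−1)!!/(4a)^j · √(π/(2a)), odd powers → 0; here √(π/(2a)) = 1.4812.
Normalization: ∫|φ|² dx = 0.99737.
⟨x⟩ = 0.0000 and ⟨x²⟩ = 0.46107.
(Δx)² = 0.46107 − (0.0000)² = 0.46107.

0.461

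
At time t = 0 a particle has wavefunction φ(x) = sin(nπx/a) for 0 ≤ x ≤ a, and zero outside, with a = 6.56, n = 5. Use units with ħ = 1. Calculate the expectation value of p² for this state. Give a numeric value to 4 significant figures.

p² φ = −ħ² d²φ/dx²; ⟨p²⟩ = −ħ² ∫ φ*·φ'' dx / ∫|φ|² dx.
d/dx sin(nπx/a) = (nπ/a)·cos(nπx/a) and d²/dx² sin(nπx/a) = −(nπ/a)²·sin(nπx/a); on 0 ≤ x ≤ a, ∫sin²(nπx/a) dx = a/2 and ∫sin(nπx/a)·cos(nπx/a) dx = 0.
State is unnormalized: ∫|φ|² dx = 3.2800, and ∫φ*·(−ħ² φ'') dx = 18.806, so ⟨p²⟩ = 18.806 / 3.2800.
⟨p²⟩ = 5.7337.

5.734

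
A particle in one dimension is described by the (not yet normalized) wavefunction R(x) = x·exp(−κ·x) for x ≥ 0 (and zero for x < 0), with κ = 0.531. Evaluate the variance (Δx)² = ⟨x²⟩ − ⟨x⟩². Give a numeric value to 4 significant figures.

Compute ⟨x⟩ and ⟨x²⟩ separately, then (Δx)² = ⟨x²⟩ − ⟨x⟩².
Every integrand reduces to terms xʲ·e^(−2κx) on [0, ∞); use ∫₀^∞ xʲ·e^(−2κx) dx = j!/(2κ)^(j+1).
Normalization: ∫|R|² dx = 1.6698.
⟨x⟩ = 2.8249 and ⟨x²⟩ = 10.640.
(Δx)² = 10.640 − (2.8249)² = 2.6599.

2.660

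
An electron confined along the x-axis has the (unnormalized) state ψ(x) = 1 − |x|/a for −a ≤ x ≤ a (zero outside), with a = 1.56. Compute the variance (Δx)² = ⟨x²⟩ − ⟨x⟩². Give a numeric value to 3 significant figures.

Compute ⟨x⟩ and ⟨x²⟩ separately, then (Δx)² = ⟨x²⟩ − ⟨x⟩².
ψ is even, so ∫ over [−a, a] = 2∫₀ᵃ with ψ = 1 − x/a there: ∫₀ᵃ (1 − x/a)² dx = a/3, ∫₀ᵃ x²(1 − x/a)² dx = a³/30, ∫₀ᵃ x⁴(1 − x/a)² dx = a⁵/105.
Normalization: ∫|ψ|² dx = 1.0400.
⟨x⟩ = 0.0000 and ⟨x²⟩ = 0.24336.
(Δx)² = 0.24336 − (0.0000)² = 0.24336.

0.243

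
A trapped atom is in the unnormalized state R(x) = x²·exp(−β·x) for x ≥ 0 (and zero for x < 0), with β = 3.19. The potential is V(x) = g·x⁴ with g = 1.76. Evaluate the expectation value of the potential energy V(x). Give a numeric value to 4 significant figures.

⟨V⟩ = ∫ V(x)·|R|² dx / ∫|R|² dx.
Every integrand reduces to terms xʲ·e^(−2βx) on [0, ∞); use ∫₀^∞ xʲ·e^(−2βx) dx = j!/(2β)^(j+1).
State is unnormalized: ∫|R|² dx = 0.0022704, and ∫R*·V(x)·R dx = 0.0040518, so ⟨V⟩ = 0.0040518 / 0.0022704.
⟨V⟩ = 1.7846.

1.785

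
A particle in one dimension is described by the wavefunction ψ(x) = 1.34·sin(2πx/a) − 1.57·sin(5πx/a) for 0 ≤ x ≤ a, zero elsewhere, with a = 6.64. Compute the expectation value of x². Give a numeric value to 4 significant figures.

⟨x²⟩ = ∫ x²·|ψ|² dx / ∫|ψ|² dx (integrals over the domain).
On 0 ≤ x ≤ a (j ≠ l): ∫sin²(jπx/a) dx = a/2, ∫sin(jπx/a)·sin(lπx/a) dx = 0; diagonal moments ∫x·sin²(jπx/a) dx = a²/4, ∫x²·sin²(jπx/a) dx = a³·(1/6 − 1/(4j²π²)); cross terms ∫x·sin(jπx/a)·sin(lπx/a) dx = 0 for j + l even and −4jla²/(π²(j² − l²)²) for j + l odd, ∫x²·sin(jπx/a)·sin(lπx/a) dx = (−1)^(j+l)·4jla³/(π²(j² − l²)²); higher powers the same way via product-to-sum and parts.
State is unnormalized: ∫|ψ|² dx = 14.145, and ∫ψ*·x²·ψ dx = 215.14, so ⟨x²⟩ = 215.14 / 14.145.
⟨x²⟩ = 15.210.

15.21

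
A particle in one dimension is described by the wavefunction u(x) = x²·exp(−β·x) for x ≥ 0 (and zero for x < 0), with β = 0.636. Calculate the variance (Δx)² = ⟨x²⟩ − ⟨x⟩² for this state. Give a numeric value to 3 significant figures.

3.09

Compute ⟨x⟩ and ⟨x²⟩ separately, then (Δx)² = ⟨x²⟩ − ⟨x⟩².
Every integrand reduces to terms xʲ·e^(−2βx) on [0, ∞); use ∫₀^∞ xʲ·e^(−2βx) dx = j!/(2β)^(j+1).
Normalization: ∫|u|² dx = 7.2074.
⟨x⟩ = 3.9308 and ⟨x²⟩ = 18.542.
(Δx)² = 18.542 − (3.9308)² = 3.0903.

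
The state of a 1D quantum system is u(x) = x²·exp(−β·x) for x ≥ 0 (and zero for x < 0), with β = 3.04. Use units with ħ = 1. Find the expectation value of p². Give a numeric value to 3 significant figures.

3.08

p² u = −ħ² d²u/dx²; ⟨p²⟩ = −ħ² ∫ u*·u'' dx / ∫|u|² dx.
Differentiate x²·exp(−β·x) with the product rule; every integrand then reduces to terms xʲ·e^(−2βx) on [0, ∞), with ∫₀^∞ xʲ·e^(−2βx) dx = j!/(2β)^(j+1).
State is unnormalized: ∫|u|² dx = 0.0028886, and ∫u*·(−ħ² u'') dx = 0.0088986, so ⟨p²⟩ = 0.0088986 / 0.0028886.
⟨p²⟩ = 3.0805.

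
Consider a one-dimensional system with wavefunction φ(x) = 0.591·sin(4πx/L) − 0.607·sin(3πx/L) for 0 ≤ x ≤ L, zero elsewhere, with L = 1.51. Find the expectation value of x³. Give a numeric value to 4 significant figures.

1.439

⟨x³⟩ = ∫ x³·|φ|² dx / ∫|φ|² dx (integrals over the domain).
On 0 ≤ x ≤ L (j ≠ l): ∫sin²(jπx/L) dx = L/2, ∫sin(jπx/L)·sin(lπx/L) dx = 0; diagonal moments ∫x·sin²(jπx/L) dx = L²/4, ∫x²·sin²(jπx/L) dx = L³·(1/6 − 1/(4j²π²)); cross terms ∫x·sin(jπx/L)·sin(lπx/L) dx = 0 for j + l even and −4jlL²/(π²(j² − l²)²) for j + l odd, ∫x²·sin(jπx/L)·sin(lπx/L) dx = (−1)^(j+l)·4jlL³/(π²(j² − l²)²); higher powers the same way via product-to-sum and parts.
State is unnormalized: ∫|φ|² dx = 0.54189, and ∫φ*·x³·φ dx = 0.77969, so ⟨x³⟩ = 0.77969 / 0.54189.
⟨x³⟩ = 1.4388.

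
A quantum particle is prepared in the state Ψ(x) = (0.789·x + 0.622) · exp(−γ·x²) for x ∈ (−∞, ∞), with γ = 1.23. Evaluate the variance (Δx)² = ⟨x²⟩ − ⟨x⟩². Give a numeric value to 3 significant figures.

0.152

Compute ⟨x⟩ and ⟨x²⟩ separately, then (Δx)² = ⟨x²⟩ − ⟨x⟩².
Expand each integrand as polynomial × e^(−2γx²) and use ∫x^(2j)·e^(−2γx²) dx = (2j−1)!!/(4γ)^j · √(π/(2γ)), odd powers → 0; here √(π/(2γ)) = 1.1301.
Normalization: ∫|Ψ|² dx = 0.58019.
⟨x⟩ = 0.38857 and ⟨x²⟩ = 0.30343.
(Δx)² = 0.30343 − (0.38857)² = 0.15245.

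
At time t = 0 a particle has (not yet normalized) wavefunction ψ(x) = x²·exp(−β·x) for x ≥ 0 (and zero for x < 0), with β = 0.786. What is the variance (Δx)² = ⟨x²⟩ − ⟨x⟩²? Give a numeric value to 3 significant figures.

Compute ⟨x⟩ and ⟨x²⟩ separately, then (Δx)² = ⟨x²⟩ − ⟨x⟩².
Every integrand reduces to terms xʲ·e^(−2βx) on [0, ∞); use ∫₀^∞ xʲ·e^(−2βx) dx = j!/(2β)^(j+1).
Normalization: ∫|ψ|² dx = 2.5000.
⟨x⟩ = 3.1807 and ⟨x²⟩ = 12.140.
(Δx)² = 12.140 − (3.1807)² = 2.0233.

2.02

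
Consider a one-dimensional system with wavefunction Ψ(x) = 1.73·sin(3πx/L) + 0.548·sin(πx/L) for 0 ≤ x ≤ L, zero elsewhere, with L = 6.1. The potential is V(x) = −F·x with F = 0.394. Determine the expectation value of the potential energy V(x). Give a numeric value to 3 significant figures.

⟨V⟩ = ∫ V(x)·|Ψ|² dx / ∫|Ψ|² dx.
On 0 ≤ x ≤ L (j ≠ l): ∫sin²(jπx/L) dx = L/2, ∫sin(jπx/L)·sin(lπx/L) dx = 0; diagonal moments ∫x·sin²(jπx/L) dx = L²/4, ∫x²·sin²(jπx/L) dx = L³·(1/6 − 1/(4j²π²)); cross terms ∫x·sin(jπx/L)·sin(lπx/L) dx = 0 for j + l even and −4jlL²/(π²(j² − l²)²) for j + l odd, ∫x²·sin(jπx/L)·sin(lπx/L) dx = (−1)^(j+l)·4jlL³/(π²(j² − l²)²); higher powers the same way via product-to-sum and parts.
State is unnormalized: ∫|Ψ|² dx = 10.044, and ∫Ψ*·V(x)·Ψ dx = -12.070, so ⟨V⟩ = -12.070 / 10.044.
⟨V⟩ = -1.2017.

-1.20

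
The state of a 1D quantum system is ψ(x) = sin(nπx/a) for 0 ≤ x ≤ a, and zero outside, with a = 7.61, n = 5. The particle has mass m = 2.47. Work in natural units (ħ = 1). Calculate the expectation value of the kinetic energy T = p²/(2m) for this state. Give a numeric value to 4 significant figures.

T = −(ħ²/2m) d²/dx², so ⟨T⟩ = −(ħ²/2m) ∫ ψ*·ψ'' dx / ∫|ψ|² dx; with m = 2.47.
d/dx sin(nπx/a) = (nπ/a)·cos(nπx/a) and d²/dx² sin(nπx/a) = −(nπ/a)²·sin(nπx/a); on 0 ≤ x ≤ a, ∫sin²(nπx/a) dx = a/2 and ∫sin(nπx/a)·cos(nπx/a) dx = 0.
State is unnormalized: ∫|ψ|² dx = 3.8050, and ∫ψ*·(−ħ²/2m · ψ'') dx = 3.2817, so ⟨T⟩ = 3.2817 / 3.8050.
⟨T⟩ = 0.86247.

0.8625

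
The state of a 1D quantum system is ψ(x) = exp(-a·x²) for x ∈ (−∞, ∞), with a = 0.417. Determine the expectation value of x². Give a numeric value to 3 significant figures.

0.600

⟨x²⟩ = ∫ x²·|ψ|² dx / ∫|ψ|² dx (integrals over the domain).
Gaussian moments: ∫x^(2j)·e^(−2ax²) dx = (2j−1)!!/(4a)^j · √(π/(2a)), odd powers integrate to 0; here √(π/(2a)) = 1.9408.
State is unnormalized: ∫|ψ|² dx = 1.9408, and ∫ψ*·x²·ψ dx = 1.1636, so ⟨x²⟩ = 1.1636 / 1.9408.
⟨x²⟩ = 0.59952.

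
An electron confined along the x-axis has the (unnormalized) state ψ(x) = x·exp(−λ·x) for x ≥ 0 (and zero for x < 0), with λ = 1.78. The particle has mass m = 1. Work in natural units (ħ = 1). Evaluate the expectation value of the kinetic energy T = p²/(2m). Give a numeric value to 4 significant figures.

1.584

T = −(ħ²/2m) d²/dx², so ⟨T⟩ = −(ħ²/2m) ∫ ψ*·ψ'' dx / ∫|ψ|² dx; with m = 1.
Differentiate x·exp(−λ·x) with the product rule; every integrand then reduces to terms xʲ·e^(−2λx) on [0, ∞), with ∫₀^∞ xʲ·e^(−2λx) dx = j!/(2λ)^(j+1).
State is unnormalized: ∫|ψ|² dx = 0.044328, and ∫ψ*·(−ħ²/2m · ψ'') dx = 0.070225, so ⟨T⟩ = 0.070225 / 0.044328.
⟨T⟩ = 1.5842.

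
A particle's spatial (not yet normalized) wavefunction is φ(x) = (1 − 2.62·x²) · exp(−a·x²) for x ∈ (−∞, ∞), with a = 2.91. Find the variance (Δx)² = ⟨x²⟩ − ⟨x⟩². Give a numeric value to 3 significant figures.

Compute ⟨x⟩ and ⟨x²⟩ separately, then (Δx)² = ⟨x²⟩ − ⟨x⟩².
Expand each integrand as polynomial × e^(−2ax²) and use ∫x^(2j)·e^(−2ax²) dx = (2j−1)!!/(4a)^j · √(π/(2a)), odd powers → 0; here √(π/(2a)) = 0.73471.
Normalization: ∫|φ|² dx = 0.51563.
⟨x⟩ = 0.0000 and ⟨x²⟩ = 0.050120.
(Δx)² = 0.050120 − (0.0000)² = 0.050120.

0.0501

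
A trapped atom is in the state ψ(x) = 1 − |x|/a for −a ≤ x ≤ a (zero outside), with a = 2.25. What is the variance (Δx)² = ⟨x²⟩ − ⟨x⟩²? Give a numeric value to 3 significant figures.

Compute ⟨x⟩ and ⟨x²⟩ separately, then (Δx)² = ⟨x²⟩ − ⟨x⟩².
ψ is even, so ∫ over [−a, a] = 2∫₀ᵃ with ψ = 1 − x/a there: ∫₀ᵃ (1 − x/a)² dx = a/3, ∫₀ᵃ x²(1 − x/a)² dx = a³/30, ∫₀ᵃ x⁴(1 − x/a)² dx = a⁵/105.
Normalization: ∫|ψ|² dx = 1.5000.
⟨x⟩ = 0.0000 and ⟨x²⟩ = 0.50625.
(Δx)² = 0.50625 − (0.0000)² = 0.50625.

0.506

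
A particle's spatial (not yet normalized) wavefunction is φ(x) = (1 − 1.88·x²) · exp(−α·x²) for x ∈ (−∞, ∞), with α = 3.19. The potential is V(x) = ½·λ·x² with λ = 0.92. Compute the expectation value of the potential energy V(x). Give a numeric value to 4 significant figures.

⟨V⟩ = ∫ V(x)·|φ|² dx / ∫|φ|² dx.
Expand each integrand as polynomial × e^(−2αx²) and use ∫x^(2j)·e^(−2αx²) dx = (2j−1)!!/(4α)^j · √(π/(2α)), odd powers → 0; here √(π/(2α)) = 0.70172.
State is unnormalized: ∫|φ|² dx = 0.54064, and ∫φ*·V(x)·φ dx = 0.011171, so ⟨V⟩ = 0.011171 / 0.54064.
⟨V⟩ = 0.020663.

0.02066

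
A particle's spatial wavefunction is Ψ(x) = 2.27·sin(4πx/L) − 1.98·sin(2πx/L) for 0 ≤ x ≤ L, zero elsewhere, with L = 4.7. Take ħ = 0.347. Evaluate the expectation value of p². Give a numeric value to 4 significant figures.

p² Ψ = −ħ² d²Ψ/dx²; ⟨p²⟩ = −ħ² ∫ Ψ*·Ψ'' dx / ∫|Ψ|² dx.
d²/dx² sin(jπx/L) = −(jπ/L)²·sin(jπx/L); on 0 ≤ x ≤ L, ∫sin²(jπx/L) dx = L/2 and ∫sin(jπx/L)·sin(lπx/L) dx = 0 for j ≠ l, so only diagonal terms survive in ∫|Ψ|² and ∫Ψ·Ψ″; ∫Ψ·Ψ′ dx = [Ψ²/2] between the walls = 0.
State is unnormalized: ∫|Ψ|² dx = 21.322, and ∫Ψ*·(−ħ² Ψ'') dx = 12.406, so ⟨p²⟩ = 12.406 / 21.322.
⟨p²⟩ = 0.58182.

0.5818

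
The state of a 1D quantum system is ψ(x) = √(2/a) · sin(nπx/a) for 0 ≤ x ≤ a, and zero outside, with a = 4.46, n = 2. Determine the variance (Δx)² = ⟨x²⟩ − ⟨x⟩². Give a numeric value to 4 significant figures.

Compute ⟨x⟩ and ⟨x²⟩ separately, then (Δx)² = ⟨x²⟩ − ⟨x⟩².
With sin²θ = (1 − cos2θ)/2 on 0 ≤ x ≤ a: ∫sin²(nπx/a) dx = a/2, ∫x·sin²(nπx/a) dx = a²/4, ∫x²·sin²(nπx/a) dx = a³·(1/6 − 1/(4n²π²)); higher powers xᵏ the same way, integrating xᵏ·cos(2nπx/a) by parts.
⟨x⟩ = 2.2300 and ⟨x²⟩ = 6.3786.
(Δx)² = 6.3786 − (2.2300)² = 1.4057.

1.406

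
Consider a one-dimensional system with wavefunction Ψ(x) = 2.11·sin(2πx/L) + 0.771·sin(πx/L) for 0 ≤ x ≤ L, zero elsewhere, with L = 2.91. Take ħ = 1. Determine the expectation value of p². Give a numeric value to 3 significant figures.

p² Ψ = −ħ² d²Ψ/dx²; ⟨p²⟩ = −ħ² ∫ Ψ*·Ψ'' dx / ∫|Ψ|² dx.
d²/dx² sin(jπx/L) = −(jπ/L)²·sin(jπx/L); on 0 ≤ x ≤ L, ∫sin²(jπx/L) dx = L/2 and ∫sin(jπx/L)·sin(lπx/L) dx = 0 for j ≠ l, so only diagonal terms survive in ∫|Ψ|² and ∫Ψ·Ψ″; ∫Ψ·Ψ′ dx = [Ψ²/2] between the walls = 0.
State is unnormalized: ∫|Ψ|² dx = 7.3427, and ∫Ψ*·(−ħ² Ψ'') dx = 31.208, so ⟨p²⟩ = 31.208 / 7.3427.
⟨p²⟩ = 4.2502.

4.25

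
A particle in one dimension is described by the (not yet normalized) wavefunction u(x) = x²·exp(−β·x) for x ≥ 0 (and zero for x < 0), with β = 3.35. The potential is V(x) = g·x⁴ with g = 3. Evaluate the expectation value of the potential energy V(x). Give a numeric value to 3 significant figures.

⟨V⟩ = ∫ V(x)·|u|² dx / ∫|u|² dx.
Every integrand reduces to terms xʲ·e^(−2βx) on [0, ∞); use ∫₀^∞ xʲ·e^(−2βx) dx = j!/(2β)^(j+1).
State is unnormalized: ∫|u|² dx = 0.0017776, and ∫u*·V(x)·u dx = 0.0044460, so ⟨V⟩ = 0.0044460 / 0.0017776.
⟨V⟩ = 2.5011.

2.50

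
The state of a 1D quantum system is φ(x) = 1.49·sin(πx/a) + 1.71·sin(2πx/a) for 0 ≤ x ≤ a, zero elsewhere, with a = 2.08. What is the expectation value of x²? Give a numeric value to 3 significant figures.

0.544

⟨x²⟩ = ∫ x²·|φ|² dx / ∫|φ|² dx (integrals over the domain).
On 0 ≤ x ≤ a (j ≠ l): ∫sin²(jπx/a) dx = a/2, ∫sin(jπx/a)·sin(lπx/a) dx = 0; diagonal moments ∫x·sin²(jπx/a) dx = a²/4, ∫x²·sin²(jπx/a) dx = a³·(1/6 − 1/(4j²π²)); cross terms ∫x·sin(jπx/a)·sin(lπx/a) dx = 0 for j + l even and −4jla²/(π²(j² − l²)²) for j + l odd, ∫x²·sin(jπx/a)·sin(lπx/a) dx = (−1)^(j+l)·4jla³/(π²(j² − l²)²); higher powers the same way via product-to-sum and parts.
State is unnormalized: ∫|φ|² dx = 5.3500, and ∫φ*·x²·φ dx = 2.9127, so ⟨x²⟩ = 2.9127 / 5.3500.
⟨x²⟩ = 0.54443.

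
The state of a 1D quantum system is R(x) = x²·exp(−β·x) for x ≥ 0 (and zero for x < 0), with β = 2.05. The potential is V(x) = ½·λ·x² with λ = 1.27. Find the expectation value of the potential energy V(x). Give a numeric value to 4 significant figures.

⟨V⟩ = ∫ V(x)·|R|² dx / ∫|R|² dx.
Every integrand reduces to terms xʲ·e^(−2βx) on [0, ∞); use ∫₀^∞ xʲ·e^(−2βx) dx = j!/(2β)^(j+1).
State is unnormalized: ∫|R|² dx = 0.020715, and ∫R*·V(x)·R dx = 0.023476, so ⟨V⟩ = 0.023476 / 0.020715.
⟨V⟩ = 1.1333.

1.133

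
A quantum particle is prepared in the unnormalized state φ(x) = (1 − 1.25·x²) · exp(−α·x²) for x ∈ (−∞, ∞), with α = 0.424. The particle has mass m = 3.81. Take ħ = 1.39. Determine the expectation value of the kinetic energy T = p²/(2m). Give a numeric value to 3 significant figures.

T = −(ħ²/2m) d²/dx², so ⟨T⟩ = −(ħ²/2m) ∫ φ*·φ'' dx / ∫|φ|² dx; with m = 3.81.
Expand each integrand as polynomial × e^(−2αx²) and use ∫x^(2j)·e^(−2αx²) dx = (2j−1)!!/(4α)^j · √(π/(2α)), odd powers → 0; here √(π/(2α)) = 1.9248. Differentiate with the product rule, d/dx e^(−αx²) = −2αx·e^(−αx²).
State is unnormalized: ∫|φ|² dx = 2.2242, and ∫φ*·(−ħ²/2m · φ'') dx = 1.2988, so ⟨T⟩ = 1.2988 / 2.2242.
⟨T⟩ = 0.58393.

0.584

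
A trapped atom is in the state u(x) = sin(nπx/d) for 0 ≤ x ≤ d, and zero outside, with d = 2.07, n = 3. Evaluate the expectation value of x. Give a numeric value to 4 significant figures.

1.035

⟨x⟩ = ∫ x·|u|² dx / ∫|u|² dx (integrals over the domain).
With sin²θ = (1 − cos2θ)/2 on 0 ≤ x ≤ d: ∫sin²(nπx/d) dx = d/2, ∫x·sin²(nπx/d) dx = d²/4, ∫x²·sin²(nπx/d) dx = d³·(1/6 − 1/(4n²π²)); higher powers xᵏ the same way, integrating xᵏ·cos(2nπx/d) by parts.
State is unnormalized: ∫|u|² dx = 1.0350, and ∫u*·x·u dx = 1.0712, so ⟨x⟩ = 1.0712 / 1.0350.
⟨x⟩ = 1.0350.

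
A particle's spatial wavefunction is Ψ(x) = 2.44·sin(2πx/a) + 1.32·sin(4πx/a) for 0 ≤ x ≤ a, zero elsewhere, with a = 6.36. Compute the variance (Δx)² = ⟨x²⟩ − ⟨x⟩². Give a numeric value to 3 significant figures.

Compute ⟨x⟩ and ⟨x²⟩ separately, then (Δx)² = ⟨x²⟩ − ⟨x⟩².
On 0 ≤ x ≤ a (j ≠ l): ∫sin²(jπx/a) dx = a/2, ∫sin(jπx/a)·sin(lπx/a) dx = 0; diagonal moments ∫x·sin²(jπx/a) dx = a²/4, ∫x²·sin²(jπx/a) dx = a³·(1/6 − 1/(4j²π²)); cross terms ∫x·sin(jπx/a)·sin(lπx/a) dx = 0 for j + l even and −4jla²/(π²(j² − l²)²) for j + l odd, ∫x²·sin(jπx/a)·sin(lπx/a) dx = (−1)^(j+l)·4jla³/(π²(j² − l²)²); higher powers the same way via product-to-sum and parts.
Normalization: ∫|Ψ|² dx = 24.473.
⟨x⟩ = 3.1800 and ⟨x²⟩ = 14.583.
(Δx)² = 14.583 − (3.1800)² = 4.4701.

4.47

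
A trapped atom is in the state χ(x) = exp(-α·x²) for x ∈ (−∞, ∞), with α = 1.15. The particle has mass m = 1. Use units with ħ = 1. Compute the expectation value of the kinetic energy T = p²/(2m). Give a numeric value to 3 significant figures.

T = −(ħ²/2m) d²/dx², so ⟨T⟩ = −(ħ²/2m) ∫ χ*·χ'' dx / ∫|χ|² dx; with m = 1.
Gaussian moments: ∫x^(2j)·e^(−2αx²) dx = (2j−1)!!/(4α)^j · √(π/(2α)), odd powers integrate to 0; here √(π/(2α)) = 1.1687. Derivatives: d/dx e^(−αx²) = −2αx·e^(−αx²), d²/dx² e^(−αx²) = (4α²x² − 2α)·e^(−αx²).
State is unnormalized: ∫|χ|² dx = 1.1687, and ∫χ*·(−ħ²/2m · χ'') dx = 0.67201, so ⟨T⟩ = 0.67201 / 1.1687.
⟨T⟩ = 0.57500.

0.575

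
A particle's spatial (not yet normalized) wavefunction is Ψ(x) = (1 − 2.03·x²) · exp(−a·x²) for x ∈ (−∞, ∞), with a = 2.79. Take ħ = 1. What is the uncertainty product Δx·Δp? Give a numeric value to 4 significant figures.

Δx = √(⟨x²⟩−⟨x⟩²), Δp = √(⟨p²⟩−⟨p⟩²).
Expand each integrand as polynomial × e^(−2ax²) and use ∫x^(2j)·e^(−2ax²) dx = (2j−1)!!/(4a)^j · √(π/(2a)), odd powers → 0; here √(π/(2a)) = 0.75034. Differentiate with the product rule, d/dx e^(−ax²) = −2ax·e^(−ax²).
Normalization: ∫|Ψ|² dx = 0.55185.
⟨x⟩ = 0.0000, ⟨x²⟩ = 0.049333 ⇒ Δx = 0.22211.
⟨p⟩ = 0.0000, ⟨p²⟩ = 6.0522 ⇒ Δp = 2.4601.
Δx·Δp = 0.54642.

0.5464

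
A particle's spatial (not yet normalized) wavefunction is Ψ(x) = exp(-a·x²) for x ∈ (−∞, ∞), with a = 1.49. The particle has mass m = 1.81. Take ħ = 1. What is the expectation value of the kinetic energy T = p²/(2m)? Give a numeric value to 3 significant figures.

T = −(ħ²/2m) d²/dx², so ⟨T⟩ = −(ħ²/2m) ∫ Ψ*·Ψ'' dx / ∫|Ψ|² dx; with m = 1.81.
Gaussian moments: ∫x^(2j)·e^(−2ax²) dx = (2j−1)!!/(4a)^j · √(π/(2a)), odd powers integrate to 0; here √(π/(2a)) = 1.0268. Derivatives: d/dx e^(−ax²) = −2ax·e^(−ax²), d²/dx² e^(−ax²) = (4a²x² − 2a)·e^(−ax²).
State is unnormalized: ∫|Ψ|² dx = 1.0268, and ∫Ψ*·(−ħ²/2m · Ψ'') dx = 0.42261, so ⟨T⟩ = 0.42261 / 1.0268.
⟨T⟩ = 0.41160.

0.412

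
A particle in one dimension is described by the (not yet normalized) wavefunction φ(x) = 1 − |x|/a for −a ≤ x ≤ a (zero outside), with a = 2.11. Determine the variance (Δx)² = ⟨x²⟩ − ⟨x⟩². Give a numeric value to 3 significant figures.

0.445

Compute ⟨x⟩ and ⟨x²⟩ separately, then (Δx)² = ⟨x²⟩ − ⟨x⟩².
φ is even, so ∫ over [−a, a] = 2∫₀ᵃ with φ = 1 − x/a there: ∫₀ᵃ (1 − x/a)² dx = a/3, ∫₀ᵃ x²(1 − x/a)² dx = a³/30, ∫₀ᵃ x⁴(1 − x/a)² dx = a⁵/105.
Normalization: ∫|φ|² dx = 1.4067.
⟨x⟩ = 0.0000 and ⟨x²⟩ = 0.44521.
(Δx)² = 0.44521 − (0.0000)² = 0.44521.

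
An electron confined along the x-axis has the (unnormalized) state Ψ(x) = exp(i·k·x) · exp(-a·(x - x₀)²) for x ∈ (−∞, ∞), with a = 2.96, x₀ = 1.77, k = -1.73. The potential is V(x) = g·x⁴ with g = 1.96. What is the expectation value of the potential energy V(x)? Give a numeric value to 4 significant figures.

⟨V⟩ = ∫ V(x)·|Ψ|² dx / ∫|Ψ|² dx.
Gaussian moments (u = x − x₀): ∫u^(2j)·e^(−2au²) du = (2j−1)!!/(4a)^j · √(π/(2a)), odd powers integrate to 0; here √(π/(2a)) = 0.72847.
State is unnormalized: ∫|Ψ|² dx = 0.72847, and ∫Ψ*·V(x)·Ψ dx = 16.311, so ⟨V⟩ = 16.311 / 0.72847.
⟨V⟩ = 22.391.

22.39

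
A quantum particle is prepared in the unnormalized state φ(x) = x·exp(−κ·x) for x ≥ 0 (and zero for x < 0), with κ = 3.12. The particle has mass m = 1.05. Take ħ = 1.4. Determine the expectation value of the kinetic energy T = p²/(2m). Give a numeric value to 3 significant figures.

T = −(ħ²/2m) d²/dx², so ⟨T⟩ = −(ħ²/2m) ∫ φ*·φ'' dx / ∫|φ|² dx; with m = 1.05.
Differentiate x·exp(−κ·x) with the product rule; every integrand then reduces to terms xʲ·e^(−2κx) on [0, ∞), with ∫₀^∞ xʲ·e^(−2κx) dx = j!/(2κ)^(j+1).
State is unnormalized: ∫|φ|² dx = 0.0082314, and ∫φ*·(−ħ²/2m · φ'') dx = 0.074786, so ⟨T⟩ = 0.074786 / 0.0082314.
⟨T⟩ = 9.0854.

9.09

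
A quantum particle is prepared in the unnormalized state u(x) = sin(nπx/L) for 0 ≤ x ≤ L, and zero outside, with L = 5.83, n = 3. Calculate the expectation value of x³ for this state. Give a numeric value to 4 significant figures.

47.87

⟨x³⟩ = ∫ x³·|u|² dx / ∫|u|² dx (integrals over the domain).
With sin²θ = (1 − cos2θ)/2 on 0 ≤ x ≤ L: ∫sin²(nπx/L) dx = L/2, ∫x·sin²(nπx/L) dx = L²/4, ∫x²·sin²(nπx/L) dx = L³·(1/6 − 1/(4n²π²)); higher powers xᵏ the same way, integrating xᵏ·cos(2nπx/L) by parts.
State is unnormalized: ∫|u|² dx = 2.9150, and ∫u*·x³·u dx = 139.53, so ⟨x³⟩ = 139.53 / 2.9150.
⟨x³⟩ = 47.866.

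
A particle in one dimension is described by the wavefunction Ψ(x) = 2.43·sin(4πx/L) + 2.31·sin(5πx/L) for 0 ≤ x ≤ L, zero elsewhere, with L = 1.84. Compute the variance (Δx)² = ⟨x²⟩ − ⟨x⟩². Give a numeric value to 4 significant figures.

0.1380

Compute ⟨x⟩ and ⟨x²⟩ separately, then (Δx)² = ⟨x²⟩ − ⟨x⟩².
On 0 ≤ x ≤ L (j ≠ l): ∫sin²(jπx/L) dx = L/2, ∫sin(jπx/L)·sin(lπx/L) dx = 0; diagonal moments ∫x·sin²(jπx/L) dx = L²/4, ∫x²·sin²(jπx/L) dx = L³·(1/6 − 1/(4j²π²)); cross terms ∫x·sin(jπx/L)·sin(lπx/L) dx = 0 for j + l even and −4jlL²/(π²(j² − l²)²) for j + l odd, ∫x²·sin(jπx/L)·sin(lπx/L) dx = (−1)^(j+l)·4jlL³/(π²(j² − l²)²); higher powers the same way via product-to-sum and parts.
Normalization: ∫|Ψ|² dx = 10.342.
⟨x⟩ = 0.55221 and ⟨x²⟩ = 0.44292.
(Δx)² = 0.44292 − (0.55221)² = 0.13798.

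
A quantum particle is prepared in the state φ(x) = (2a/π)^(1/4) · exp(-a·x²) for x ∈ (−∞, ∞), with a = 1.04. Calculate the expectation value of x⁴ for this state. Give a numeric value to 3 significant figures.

0.173

⟨x⁴⟩ = ∫ x⁴·|φ|² dx (integrals over the domain).
Gaussian moments: ∫x^(2j)·e^(−2ax²) dx = (2j−1)!!/(4a)^j · √(π/(2a)), odd powers integrate to 0; here √(π/(2a)) = 1.2290.
⟨x⁴⟩ = 0.17335.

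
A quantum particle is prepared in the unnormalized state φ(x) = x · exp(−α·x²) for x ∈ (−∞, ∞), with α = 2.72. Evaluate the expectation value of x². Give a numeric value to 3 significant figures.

⟨x²⟩ = ∫ x²·|φ|² dx / ∫|φ|² dx (integrals over the domain).
Expand each integrand as polynomial × e^(−2αx²) and use ∫x^(2j)·e^(−2αx²) dx = (2j−1)!!/(4α)^j · √(π/(2α)), odd powers → 0; here √(π/(2α)) = 0.75993.
State is unnormalized: ∫|φ|² dx = 0.069847, and ∫φ*·x²·φ dx = 0.019259, so ⟨x²⟩ = 0.019259 / 0.069847.
⟨x²⟩ = 0.27574.

0.276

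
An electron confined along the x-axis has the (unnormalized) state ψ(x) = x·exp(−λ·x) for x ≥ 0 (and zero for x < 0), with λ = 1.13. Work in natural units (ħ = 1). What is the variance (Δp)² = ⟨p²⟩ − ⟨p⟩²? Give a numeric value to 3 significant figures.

Compute ⟨p⟩ and ⟨p²⟩ separately; (Δp)² = ⟨p²⟩ − ⟨p⟩².
Differentiate x·exp(−λ·x) with the product rule; every integrand then reduces to terms xʲ·e^(−2λx) on [0, ∞), with ∫₀^∞ xʲ·e^(−2λx) dx = j!/(2λ)^(j+1).
Normalization: ∫|ψ|² dx = 0.17326.
⟨p⟩ = 0.0000 and ⟨p²⟩ = 1.2769.
(Δp)² = 1.2769 − (0.0000)² = 1.2769.

1.28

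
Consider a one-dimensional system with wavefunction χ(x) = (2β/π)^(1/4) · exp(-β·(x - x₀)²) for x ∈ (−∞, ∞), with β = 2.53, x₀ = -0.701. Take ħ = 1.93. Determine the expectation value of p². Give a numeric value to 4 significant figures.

9.424

p² χ = −ħ² d²χ/dx²; ⟨p²⟩ = −ħ² ∫ χ*·χ'' dx.
Gaussian moments (u = x − x₀): ∫u^(2j)·e^(−2βu²) du = (2j−1)!!/(4β)^j · √(π/(2β)), odd powers integrate to 0; here √(π/(2β)) = 0.78795. Derivatives: d/dx e^(−βu²) = −2βu·e^(−βu²), d²/dx² e^(−βu²) = (4β²u² − 2β)·e^(−βu²).
⟨p²⟩ = 9.4240.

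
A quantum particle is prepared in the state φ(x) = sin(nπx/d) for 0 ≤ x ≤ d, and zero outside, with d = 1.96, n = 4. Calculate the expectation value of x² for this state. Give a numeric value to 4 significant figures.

⟨x²⟩ = ∫ x²·|φ|² dx / ∫|φ|² dx (integrals over the domain).
With sin²θ = (1 − cos2θ)/2 on 0 ≤ x ≤ d: ∫sin²(nπx/d) dx = d/2, ∫x·sin²(nπx/d) dx = d²/4, ∫x²·sin²(nπx/d) dx = d³·(1/6 − 1/(4n²π²)); higher powers xᵏ the same way, integrating xᵏ·cos(2nπx/d) by parts.
State is unnormalized: ∫|φ|² dx = 0.98000, and ∫φ*·x²·φ dx = 1.2430, so ⟨x²⟩ = 1.2430 / 0.98000.
⟨x²⟩ = 1.2684.

1.268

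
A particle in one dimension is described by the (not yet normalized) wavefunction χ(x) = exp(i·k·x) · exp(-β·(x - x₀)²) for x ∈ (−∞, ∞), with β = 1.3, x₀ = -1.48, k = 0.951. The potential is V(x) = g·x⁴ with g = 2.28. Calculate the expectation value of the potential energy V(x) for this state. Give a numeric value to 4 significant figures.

⟨V⟩ = ∫ V(x)·|χ|² dx / ∫|χ|² dx.
Gaussian moments (u = x − x₀): ∫u^(2j)·e^(−2βu²) du = (2j−1)!!/(4β)^j · √(π/(2β)), odd powers integrate to 0; here √(π/(2β)) = 1.0992.
State is unnormalized: ∫|χ|² dx = 1.0992, and ∫χ*·V(x)·χ dx = 18.637, so ⟨V⟩ = 18.637 / 1.0992.
⟨V⟩ = 16.954.

16.95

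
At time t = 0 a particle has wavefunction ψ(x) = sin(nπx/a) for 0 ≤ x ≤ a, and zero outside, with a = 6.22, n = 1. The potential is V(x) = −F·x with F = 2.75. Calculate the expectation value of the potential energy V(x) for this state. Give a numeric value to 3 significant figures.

-8.55

⟨V⟩ = ∫ V(x)·|ψ|² dx / ∫|ψ|² dx.
With sin²θ = (1 − cos2θ)/2 on 0 ≤ x ≤ a: ∫sin²(nπx/a) dx = a/2, ∫x·sin²(nπx/a) dx = a²/4, ∫x²·sin²(nπx/a) dx = a³·(1/6 − 1/(4n²π²)); higher powers xᵏ the same way, integrating xᵏ·cos(2nπx/a) by parts.
State is unnormalized: ∫|ψ|² dx = 3.1100, and ∫ψ*·V(x)·ψ dx = -26.598, so ⟨V⟩ = -26.598 / 3.1100.
⟨V⟩ = -8.5525.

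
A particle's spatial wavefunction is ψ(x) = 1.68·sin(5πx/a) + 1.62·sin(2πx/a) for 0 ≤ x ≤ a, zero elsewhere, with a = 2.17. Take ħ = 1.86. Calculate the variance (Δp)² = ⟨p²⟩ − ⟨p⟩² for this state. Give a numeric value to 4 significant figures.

Compute ⟨p⟩ and ⟨p²⟩ separately; (Δp)² = ⟨p²⟩ − ⟨p⟩².
d²/dx² sin(jπx/a) = −(jπ/a)²·sin(jπx/a); on 0 ≤ x ≤ a, ∫sin²(jπx/a) dx = a/2 and ∫sin(jπx/a)·sin(lπx/a) dx = 0 for j ≠ l, so only diagonal terms survive in ∫|ψ|² and ∫ψ·ψ″; ∫ψ·ψ′ dx = [ψ²/2] between the walls = 0.
Normalization: ∫|ψ|² dx = 5.9098.
⟨p⟩ = 0.0000 and ⟨p²⟩ = 107.91.
(Δp)² = 107.91 − (0.0000)² = 107.91.

107.9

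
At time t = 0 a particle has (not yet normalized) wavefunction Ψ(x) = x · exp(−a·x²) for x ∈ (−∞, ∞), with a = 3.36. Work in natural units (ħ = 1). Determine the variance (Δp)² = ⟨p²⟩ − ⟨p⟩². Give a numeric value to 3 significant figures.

Compute ⟨p⟩ and ⟨p²⟩ separately; (Δp)² = ⟨p²⟩ − ⟨p⟩².
Expand each integrand as polynomial × e^(−2ax²) and use ∫x^(2j)·e^(−2ax²) dx = (2j−1)!!/(4a)^j · √(π/(2a)), odd powers → 0; here √(π/(2a)) = 0.68374. Differentiate with the product rule, d/dx e^(−ax²) = −2ax·e^(−ax²).
Normalization: ∫|Ψ|² dx = 0.050873.
⟨p⟩ = 0.0000 and ⟨p²⟩ = 10.080.
(Δp)² = 10.080 − (0.0000)² = 10.080.

10.1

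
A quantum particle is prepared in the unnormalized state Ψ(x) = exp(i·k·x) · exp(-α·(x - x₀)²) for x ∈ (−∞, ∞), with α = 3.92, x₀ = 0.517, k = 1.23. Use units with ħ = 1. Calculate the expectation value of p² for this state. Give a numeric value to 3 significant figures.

5.43

p² Ψ = −ħ² d²Ψ/dx²; ⟨p²⟩ = −ħ² ∫ Ψ*·Ψ'' dx / ∫|Ψ|² dx.
Gaussian moments (u = x − x₀): ∫u^(2j)·e^(−2αu²) du = (2j−1)!!/(4α)^j · √(π/(2α)), odd powers integrate to 0; here √(π/(2α)) = 0.63302. Derivatives: Ψ′ = (ik − 2αu)·Ψ, Ψ″ = ((ik − 2αu)² − 2α)·Ψ; the odd-in-u pieces drop out.
State is unnormalized: ∫|Ψ|² dx = 0.63302, and ∫Ψ*·(−ħ² Ψ'') dx = 3.4391, so ⟨p²⟩ = 3.4391 / 0.63302.
⟨p²⟩ = 5.4329.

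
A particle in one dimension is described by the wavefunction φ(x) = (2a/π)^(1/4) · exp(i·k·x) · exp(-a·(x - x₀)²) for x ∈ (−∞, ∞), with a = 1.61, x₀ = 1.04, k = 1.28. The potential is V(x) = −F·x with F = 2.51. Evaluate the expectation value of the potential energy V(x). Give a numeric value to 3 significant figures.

⟨V⟩ = ∫ V(x)·|φ|² dx.
Gaussian moments (u = x − x₀): ∫u^(2j)·e^(−2au²) du = (2j−1)!!/(4a)^j · √(π/(2a)), odd powers integrate to 0; here √(π/(2a)) = 0.98775.
⟨V⟩ = -2.6104.

-2.61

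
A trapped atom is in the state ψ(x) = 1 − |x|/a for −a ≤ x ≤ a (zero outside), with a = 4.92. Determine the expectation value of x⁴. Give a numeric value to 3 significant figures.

16.7

⟨x⁴⟩ = ∫ x⁴·|ψ|² dx / ∫|ψ|² dx (integrals over the domain).
ψ is even, so ∫ over [−a, a] = 2∫₀ᵃ with ψ = 1 − x/a there: ∫₀ᵃ (1 − x/a)² dx = a/3, ∫₀ᵃ x²(1 − x/a)² dx = a³/30, ∫₀ᵃ x⁴(1 − x/a)² dx = a⁵/105.
State is unnormalized: ∫|ψ|² dx = 3.2800, and ∫ψ*·x⁴·ψ dx = 54.912, so ⟨x⁴⟩ = 54.912 / 3.2800.
⟨x⁴⟩ = 16.741.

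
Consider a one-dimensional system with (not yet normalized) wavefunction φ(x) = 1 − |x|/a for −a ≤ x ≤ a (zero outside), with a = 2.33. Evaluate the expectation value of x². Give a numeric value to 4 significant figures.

0.5429

⟨x²⟩ = ∫ x²·|φ|² dx / ∫|φ|² dx (integrals over the domain).
φ is even, so ∫ over [−a, a] = 2∫₀ᵃ with φ = 1 − x/a there: ∫₀ᵃ (1 − x/a)² dx = a/3, ∫₀ᵃ x²(1 − x/a)² dx = a³/30, ∫₀ᵃ x⁴(1 − x/a)² dx = a⁵/105.
State is unnormalized: ∫|φ|² dx = 1.5533, and ∫φ*·x²·φ dx = 0.84329, so ⟨x²⟩ = 0.84329 / 1.5533.
⟨x²⟩ = 0.54289.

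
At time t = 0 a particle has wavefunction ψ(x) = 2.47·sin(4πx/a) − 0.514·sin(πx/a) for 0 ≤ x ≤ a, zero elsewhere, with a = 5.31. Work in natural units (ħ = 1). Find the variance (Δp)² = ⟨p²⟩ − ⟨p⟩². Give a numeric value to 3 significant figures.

5.38

Compute ⟨p⟩ and ⟨p²⟩ separately; (Δp)² = ⟨p²⟩ − ⟨p⟩².
d²/dx² sin(jπx/a) = −(jπ/a)²·sin(jπx/a); on 0 ≤ x ≤ a, ∫sin²(jπx/a) dx = a/2 and ∫sin(jπx/a)·sin(lπx/a) dx = 0 for j ≠ l, so only diagonal terms survive in ∫|ψ|² and ∫ψ·ψ″; ∫ψ·ψ′ dx = [ψ²/2] between the walls = 0.
Normalization: ∫|ψ|² dx = 16.899.
⟨p⟩ = 0.0000 and ⟨p²⟩ = 5.3826.
(Δp)² = 5.3826 − (0.0000)² = 5.3826.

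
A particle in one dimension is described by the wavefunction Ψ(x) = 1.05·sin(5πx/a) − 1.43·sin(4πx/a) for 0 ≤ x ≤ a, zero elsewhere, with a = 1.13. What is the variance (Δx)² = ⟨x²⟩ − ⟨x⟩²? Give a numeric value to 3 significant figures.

Compute ⟨x⟩ and ⟨x²⟩ separately, then (Δx)² = ⟨x²⟩ − ⟨x⟩².
On 0 ≤ x ≤ a (j ≠ l): ∫sin²(jπx/a) dx = a/2, ∫sin(jπx/a)·sin(lπx/a) dx = 0; diagonal moments ∫x·sin²(jπx/a) dx = a²/4, ∫x²·sin²(jπx/a) dx = a³·(1/6 − 1/(4j²π²)); cross terms ∫x·sin(jπx/a)·sin(lπx/a) dx = 0 for j + l even and −4jla²/(π²(j² − l²)²) for j + l odd, ∫x²·sin(jπx/a)·sin(lπx/a) dx = (−1)^(j+l)·4jla³/(π²(j² − l²)²); higher powers the same way via product-to-sum and parts.
Normalization: ∫|Ψ|² dx = 1.7783.
⟨x⟩ = 0.78078 and ⟨x²⟩ = 0.66593.
(Δx)² = 0.66593 − (0.78078)² = 0.056313.

0.0563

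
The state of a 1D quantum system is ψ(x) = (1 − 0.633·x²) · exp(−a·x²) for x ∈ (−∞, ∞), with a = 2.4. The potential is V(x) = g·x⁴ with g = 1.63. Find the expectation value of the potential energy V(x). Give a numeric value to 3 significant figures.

⟨V⟩ = ∫ V(x)·|ψ|² dx / ∫|ψ|² dx.
Expand each integrand as polynomial × e^(−2ax²) and use ∫x^(2j)·e^(−2ax²) dx = (2j−1)!!/(4a)^j · √(π/(2a)), odd powers → 0; here √(π/(2a)) = 0.80901.
State is unnormalized: ∫|ψ|² dx = 0.71287, and ∫ψ*·V(x)·ψ dx = 0.021154, so ⟨V⟩ = 0.021154 / 0.71287.
⟨V⟩ = 0.029674.

0.0297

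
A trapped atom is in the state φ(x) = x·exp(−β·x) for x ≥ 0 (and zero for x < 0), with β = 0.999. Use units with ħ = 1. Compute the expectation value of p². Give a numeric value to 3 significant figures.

0.998

p² φ = −ħ² d²φ/dx²; ⟨p²⟩ = −ħ² ∫ φ*·φ'' dx / ∫|φ|² dx.
Differentiate x·exp(−β·x) with the product rule; every integrand then reduces to terms xʲ·e^(−2βx) on [0, ∞), with ∫₀^∞ xʲ·e^(−2βx) dx = j!/(2β)^(j+1).
State is unnormalized: ∫|φ|² dx = 0.25075, and ∫φ*·(−ħ² φ'') dx = 0.25025, so ⟨p²⟩ = 0.25025 / 0.25075.
⟨p²⟩ = 0.99800.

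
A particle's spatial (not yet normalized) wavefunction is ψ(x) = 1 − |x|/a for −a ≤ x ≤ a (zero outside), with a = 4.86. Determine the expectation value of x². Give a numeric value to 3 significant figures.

⟨x²⟩ = ∫ x²·|ψ|² dx / ∫|ψ|² dx (integrals over the domain).
ψ is even, so ∫ over [−a, a] = 2∫₀ᵃ with ψ = 1 − x/a there: ∫₀ᵃ (1 − x/a)² dx = a/3, ∫₀ᵃ x²(1 − x/a)² dx = a³/30, ∫₀ᵃ x⁴(1 − x/a)² dx = a⁵/105.
State is unnormalized: ∫|ψ|² dx = 3.2400, and ∫ψ*·x²·ψ dx = 7.6528, so ⟨x²⟩ = 7.6528 / 3.2400.
⟨x²⟩ = 2.3620.

2.36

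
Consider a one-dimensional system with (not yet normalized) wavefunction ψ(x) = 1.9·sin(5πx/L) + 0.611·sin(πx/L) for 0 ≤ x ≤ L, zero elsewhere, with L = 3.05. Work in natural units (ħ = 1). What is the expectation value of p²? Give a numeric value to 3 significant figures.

p² ψ = −ħ² d²ψ/dx²; ⟨p²⟩ = −ħ² ∫ ψ*·ψ'' dx / ∫|ψ|² dx.
d²/dx² sin(jπx/L) = −(jπ/L)²·sin(jπx/L); on 0 ≤ x ≤ L, ∫sin²(jπx/L) dx = L/2 and ∫sin(jπx/L)·sin(lπx/L) dx = 0 for j ≠ l, so only diagonal terms survive in ∫|ψ|² and ∫ψ·ψ″; ∫ψ·ψ′ dx = [ψ²/2] between the walls = 0.
State is unnormalized: ∫|ψ|² dx = 6.0746, and ∫ψ*·(−ħ² ψ'') dx = 146.63, so ⟨p²⟩ = 146.63 / 6.0746.
⟨p²⟩ = 24.138.

24.1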